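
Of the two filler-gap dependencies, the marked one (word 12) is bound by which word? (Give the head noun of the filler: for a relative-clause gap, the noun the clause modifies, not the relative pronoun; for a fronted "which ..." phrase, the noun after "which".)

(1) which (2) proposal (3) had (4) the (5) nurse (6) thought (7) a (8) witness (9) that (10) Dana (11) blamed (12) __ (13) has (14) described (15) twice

The marked gap is inside the relative clause, the direct object of "blamed".
Its filler is the head noun "witness" (via "that"), at word 8.
(The other dependency links word 2 to a gap after word 14.)

8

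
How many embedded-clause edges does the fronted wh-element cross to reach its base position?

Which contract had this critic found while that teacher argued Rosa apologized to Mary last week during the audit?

0

"which contract" originates inside the matrix clause — no clause boundary is crossed.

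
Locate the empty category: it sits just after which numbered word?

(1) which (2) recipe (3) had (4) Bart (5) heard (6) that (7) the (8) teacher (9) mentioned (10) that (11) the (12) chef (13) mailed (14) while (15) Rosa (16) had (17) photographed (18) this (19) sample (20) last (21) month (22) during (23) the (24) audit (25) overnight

13

The displaced element is "which recipe" (word 2).
It is linked across 2 clause boundaries (that → that).
It functions as the direct object of "mailed", so the gap sits immediately after word 13 ("mailed").
Base order: Bart had heard that the teacher mentioned that the chef mailed which recipe while Rosa had photographed this sample last month during the audit overnight.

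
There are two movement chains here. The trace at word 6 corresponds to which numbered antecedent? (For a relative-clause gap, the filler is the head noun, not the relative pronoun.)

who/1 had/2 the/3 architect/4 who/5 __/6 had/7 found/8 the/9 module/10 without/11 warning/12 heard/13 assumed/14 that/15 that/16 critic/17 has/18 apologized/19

4

The marked gap is inside the relative clause, the subject of "found".
Its filler is the head noun "architect" (via "who"), at word 4.
(The other dependency links word 1 to a gap after word 13.)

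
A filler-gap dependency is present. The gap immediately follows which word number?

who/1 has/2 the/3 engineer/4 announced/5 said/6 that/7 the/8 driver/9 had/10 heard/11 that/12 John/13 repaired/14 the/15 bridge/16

The displaced element is "who" (word 1).
It is linked across 1 clause boundary (Ø).
It functions as the subject of "said", so the gap sits immediately after word 5 ("announced").
Base order: The engineer has announced that who said that the driver had heard that John repaired the bridge.

5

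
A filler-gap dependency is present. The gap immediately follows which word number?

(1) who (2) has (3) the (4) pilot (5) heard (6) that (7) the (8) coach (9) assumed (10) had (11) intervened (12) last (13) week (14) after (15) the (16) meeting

9

The displaced element is "who" (word 1).
It is linked across 2 clause boundaries (that → Ø).
It functions as the subject of "intervened", so the gap sits immediately after word 9 ("assumed").
Base order: The pilot has heard that the coach assumed that who had intervened last week after the meeting.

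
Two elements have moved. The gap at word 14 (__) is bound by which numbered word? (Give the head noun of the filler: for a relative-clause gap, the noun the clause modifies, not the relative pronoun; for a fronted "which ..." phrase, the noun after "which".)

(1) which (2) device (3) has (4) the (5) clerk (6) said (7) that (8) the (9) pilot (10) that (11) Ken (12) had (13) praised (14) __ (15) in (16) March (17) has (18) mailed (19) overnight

The marked gap is inside the relative clause, the direct object of "praised".
Its filler is the head noun "pilot" (via "that"), at word 9.
(The other dependency links word 2 to a gap after word 18.)

9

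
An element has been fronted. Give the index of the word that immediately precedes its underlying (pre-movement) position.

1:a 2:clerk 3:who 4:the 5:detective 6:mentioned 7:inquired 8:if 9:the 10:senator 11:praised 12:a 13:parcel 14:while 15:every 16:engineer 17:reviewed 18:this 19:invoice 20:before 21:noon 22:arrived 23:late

The displaced element is "a clerk" (word 2).
It is linked across 1 clause boundary (Ø).
It functions as the subject of "inquired", so the gap sits immediately after word 6 ("mentioned").
Base order: The detective mentioned that a clerk inquired if the senator praised a parcel while every engineer reviewed this invoice before noon.

6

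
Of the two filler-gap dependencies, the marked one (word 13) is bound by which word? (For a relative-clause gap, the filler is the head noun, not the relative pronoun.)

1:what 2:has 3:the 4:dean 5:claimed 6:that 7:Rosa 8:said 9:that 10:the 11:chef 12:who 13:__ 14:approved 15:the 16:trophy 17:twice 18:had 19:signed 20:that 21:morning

11

The marked gap is inside the relative clause, the subject of "approved".
Its filler is the head noun "chef" (via "who"), at word 11.
(The other dependency links word 1 to a gap after word 19.)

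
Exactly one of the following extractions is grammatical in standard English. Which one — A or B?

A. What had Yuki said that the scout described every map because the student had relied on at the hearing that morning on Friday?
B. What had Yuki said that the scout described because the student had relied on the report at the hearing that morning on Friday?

In A, the wh-phrase is extracted from inside an adjunct island (introduced by "because"), which blocks movement.
In B, the extraction path crosses only that-complement boundaries, which are transparent.
So B is grammatical.

B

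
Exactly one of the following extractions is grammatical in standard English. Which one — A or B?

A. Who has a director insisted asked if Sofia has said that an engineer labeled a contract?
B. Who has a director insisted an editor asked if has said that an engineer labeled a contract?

A

In B, the wh-phrase is extracted from inside a wh-island (introduced by "if"), which blocks movement.
In A, the extraction path crosses only that-complement boundaries, which are transparent.
So A is grammatical.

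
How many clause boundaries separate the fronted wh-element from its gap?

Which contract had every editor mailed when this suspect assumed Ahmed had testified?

0

"which contract" originates inside the matrix clause — no clause boundary is crossed.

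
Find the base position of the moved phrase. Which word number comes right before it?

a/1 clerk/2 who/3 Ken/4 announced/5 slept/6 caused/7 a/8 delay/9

5

The displaced element is "a clerk" (word 2).
It is linked across 1 clause boundary (Ø).
It functions as the subject of "slept", so the gap sits immediately after word 5 ("announced").
Base order: Ken announced that a clerk slept.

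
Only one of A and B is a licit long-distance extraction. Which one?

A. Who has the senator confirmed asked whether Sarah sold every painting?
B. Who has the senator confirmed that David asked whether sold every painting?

In B, the wh-phrase is extracted from inside a wh-island (introduced by "whether"), which blocks movement.
In A, the extraction path crosses only that-complement boundaries, which are transparent.
So A is grammatical.

A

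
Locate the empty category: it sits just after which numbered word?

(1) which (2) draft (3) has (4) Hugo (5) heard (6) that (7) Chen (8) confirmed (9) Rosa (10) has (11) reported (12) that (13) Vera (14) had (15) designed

The displaced element is "which draft" (word 2).
It is linked across 3 clause boundaries (that → Ø → that).
It functions as the direct object of "designed", so the gap sits immediately after word 15 ("designed").
Base order: Hugo has heard that Chen confirmed Rosa has reported that Vera had designed which draft.

15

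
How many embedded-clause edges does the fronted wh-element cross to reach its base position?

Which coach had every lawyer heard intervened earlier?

"which coach" is extracted from the subject of "intervened".
Boundaries crossed, outermost first: [Ø] — 1 in total.

1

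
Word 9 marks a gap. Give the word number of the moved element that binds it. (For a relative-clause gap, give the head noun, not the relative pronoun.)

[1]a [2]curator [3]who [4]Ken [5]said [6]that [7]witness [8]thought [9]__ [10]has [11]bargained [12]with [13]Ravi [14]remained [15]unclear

The gap at 9 is the subject of "bargained", inside a relative clause.
The relative pronoun is "who" (word 3); it is bound by the head noun immediately before it.
Its filler is the head noun "curator", at word 2.

2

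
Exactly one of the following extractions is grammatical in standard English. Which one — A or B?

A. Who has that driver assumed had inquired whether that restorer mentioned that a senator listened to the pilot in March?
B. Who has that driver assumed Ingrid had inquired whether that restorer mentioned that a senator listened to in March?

A

In B, the wh-phrase is extracted from inside a wh-island (introduced by "whether"), which blocks movement.
In A, the extraction path crosses only that-complement boundaries, which are transparent.
So A is grammatical.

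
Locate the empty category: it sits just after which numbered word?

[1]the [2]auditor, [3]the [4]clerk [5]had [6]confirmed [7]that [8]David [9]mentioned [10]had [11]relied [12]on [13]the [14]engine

The displaced element is "the auditor" (word 2).
It is linked across 2 clause boundaries (that → Ø).
It functions as the subject of "relied", so the gap sits immediately after word 9 ("mentioned").
Base order: The clerk had confirmed that David mentioned that the auditor had relied on the engine.

9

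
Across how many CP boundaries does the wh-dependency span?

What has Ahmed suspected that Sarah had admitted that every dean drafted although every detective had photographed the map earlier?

"what" is extracted from the object of "drafted".
Boundaries crossed, outermost first: [that], [that] — 2 in total.

2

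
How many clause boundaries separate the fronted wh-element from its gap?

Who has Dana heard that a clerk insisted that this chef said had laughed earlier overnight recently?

3

"who" is extracted from the subject of "laughed".
Boundaries crossed, outermost first: [that], [that], [Ø] — 3 in total.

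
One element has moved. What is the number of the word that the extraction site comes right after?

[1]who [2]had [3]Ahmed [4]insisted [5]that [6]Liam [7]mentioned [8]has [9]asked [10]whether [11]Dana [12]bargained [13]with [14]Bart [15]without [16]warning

The displaced element is "who" (word 1).
It is linked across 2 clause boundaries (that → Ø).
It functions as the subject of "asked", so the gap sits immediately after word 7 ("mentioned").
Base order: Ahmed had insisted that Liam mentioned who has asked whether Dana bargained with Bart without warning.

7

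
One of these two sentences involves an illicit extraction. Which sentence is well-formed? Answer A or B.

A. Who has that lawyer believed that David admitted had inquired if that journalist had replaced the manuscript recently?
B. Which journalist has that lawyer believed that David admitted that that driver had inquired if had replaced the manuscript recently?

In B, the wh-phrase is extracted from inside a wh-island (introduced by "if"), which blocks movement.
In A, the extraction path crosses only that-complement boundaries, which are transparent.
So A is grammatical.

A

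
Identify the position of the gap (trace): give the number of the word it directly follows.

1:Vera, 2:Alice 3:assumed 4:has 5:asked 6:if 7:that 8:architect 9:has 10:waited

3

The displaced element is "Vera" (word 1).
It is linked across 1 clause boundary (Ø).
It functions as the subject of "asked", so the gap sits immediately after word 3 ("assumed").
Base order: Alice assumed that Vera has asked if that architect has waited.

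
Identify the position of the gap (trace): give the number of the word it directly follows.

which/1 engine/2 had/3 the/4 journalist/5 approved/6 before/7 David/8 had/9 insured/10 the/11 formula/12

The displaced element is "which engine" (word 2).
It functions as the direct object of "approved", so the gap sits immediately after word 6 ("approved").
Base order: The journalist had approved which engine before David had insured the formula.

6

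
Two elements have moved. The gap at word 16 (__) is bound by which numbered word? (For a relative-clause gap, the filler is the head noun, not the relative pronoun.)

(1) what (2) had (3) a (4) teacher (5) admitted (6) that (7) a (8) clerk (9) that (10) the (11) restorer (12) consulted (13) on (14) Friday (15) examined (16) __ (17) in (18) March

1

The marked gap is the direct object of "examined".
Its filler is the fronted wh-phrase "what", at word 1.
(The other dependency links word 8 to a gap after word 12.)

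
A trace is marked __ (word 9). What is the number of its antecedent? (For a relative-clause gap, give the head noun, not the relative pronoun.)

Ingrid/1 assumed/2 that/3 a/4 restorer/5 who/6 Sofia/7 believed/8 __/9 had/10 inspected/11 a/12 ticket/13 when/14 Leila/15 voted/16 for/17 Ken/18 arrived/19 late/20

5

The gap at 9 is the subject of "inspected", inside a relative clause.
The relative pronoun is "who" (word 6); it is bound by the head noun immediately before it.
Its filler is the head noun "restorer", at word 5.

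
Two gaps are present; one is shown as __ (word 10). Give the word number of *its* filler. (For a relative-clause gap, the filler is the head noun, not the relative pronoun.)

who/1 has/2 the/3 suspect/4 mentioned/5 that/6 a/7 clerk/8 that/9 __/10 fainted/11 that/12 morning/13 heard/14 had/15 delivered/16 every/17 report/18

The marked gap is inside the relative clause, the subject of "fainted".
Its filler is the head noun "clerk" (via "that"), at word 8.
(The other dependency links word 1 to a gap after word 14.)

8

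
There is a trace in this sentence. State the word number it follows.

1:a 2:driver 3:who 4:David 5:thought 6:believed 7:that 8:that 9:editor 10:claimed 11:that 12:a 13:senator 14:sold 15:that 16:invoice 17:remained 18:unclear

5

The displaced element is "a driver" (word 2).
It is linked across 1 clause boundary (Ø).
It functions as the subject of "believed", so the gap sits immediately after word 5 ("thought").
Base order: David thought a driver believed that that editor claimed that a senator sold that invoice.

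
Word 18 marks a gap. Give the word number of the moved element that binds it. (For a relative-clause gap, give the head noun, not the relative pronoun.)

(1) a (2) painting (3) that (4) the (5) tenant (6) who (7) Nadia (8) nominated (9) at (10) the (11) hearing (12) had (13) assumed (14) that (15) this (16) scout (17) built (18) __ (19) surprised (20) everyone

The gap at 18 is the object of "built", inside a relative clause.
The relative pronoun is "that" (word 3); it is bound by the head noun immediately before it.
Its filler is the head noun "painting", at word 2.

2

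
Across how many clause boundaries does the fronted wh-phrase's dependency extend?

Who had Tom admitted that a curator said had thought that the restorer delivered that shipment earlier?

"who" is extracted from the subject of "thought".
Boundaries crossed, outermost first: [that], [Ø] — 2 in total.

2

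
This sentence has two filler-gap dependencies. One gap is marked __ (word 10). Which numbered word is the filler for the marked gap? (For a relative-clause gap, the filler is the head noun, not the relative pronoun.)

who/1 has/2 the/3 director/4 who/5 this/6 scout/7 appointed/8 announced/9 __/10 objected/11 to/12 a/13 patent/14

1

The marked gap is the subject of "objected".
Its filler is the fronted wh-phrase "who", at word 1.
(The other dependency links word 4 to a gap after word 8.)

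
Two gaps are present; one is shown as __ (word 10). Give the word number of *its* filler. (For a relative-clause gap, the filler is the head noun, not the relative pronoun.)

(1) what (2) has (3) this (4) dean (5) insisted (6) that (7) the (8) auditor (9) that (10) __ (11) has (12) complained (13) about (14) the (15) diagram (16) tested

8

The marked gap is inside the relative clause, the subject of "complained".
Its filler is the head noun "auditor" (via "that"), at word 8.
(The other dependency links word 1 to a gap after word 16.)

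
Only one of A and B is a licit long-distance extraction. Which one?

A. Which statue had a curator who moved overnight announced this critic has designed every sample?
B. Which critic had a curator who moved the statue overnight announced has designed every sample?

In A, the wh-phrase is extracted from inside a complex-NP island (relative clause) (introduced by "who"), which blocks movement.
In B, the extraction path crosses only that-complement boundaries, which are transparent.
So B is grammatical.

B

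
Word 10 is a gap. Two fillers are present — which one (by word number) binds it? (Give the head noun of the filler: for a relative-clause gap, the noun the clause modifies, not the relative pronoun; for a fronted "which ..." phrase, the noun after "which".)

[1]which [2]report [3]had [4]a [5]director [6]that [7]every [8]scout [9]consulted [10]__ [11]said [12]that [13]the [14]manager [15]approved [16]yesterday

5

The marked gap is inside the relative clause, the direct object of "consulted".
Its filler is the head noun "director" (via "that"), at word 5.
(The other dependency links word 2 to a gap after word 15.)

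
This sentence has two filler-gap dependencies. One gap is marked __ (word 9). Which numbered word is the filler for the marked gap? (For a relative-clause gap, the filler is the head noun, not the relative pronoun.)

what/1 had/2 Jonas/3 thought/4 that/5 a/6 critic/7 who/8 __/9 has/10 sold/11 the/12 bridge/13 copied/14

The marked gap is inside the relative clause, the subject of "sold".
Its filler is the head noun "critic" (via "who"), at word 7.
(The other dependency links word 1 to a gap after word 14.)

7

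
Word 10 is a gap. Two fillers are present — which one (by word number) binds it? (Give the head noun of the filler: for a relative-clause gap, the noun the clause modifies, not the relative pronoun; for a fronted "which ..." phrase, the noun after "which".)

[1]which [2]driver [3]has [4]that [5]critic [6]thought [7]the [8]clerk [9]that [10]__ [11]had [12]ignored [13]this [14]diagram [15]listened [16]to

8

The marked gap is inside the relative clause, the subject of "ignored".
Its filler is the head noun "clerk" (via "that"), at word 8.
(The other dependency links word 2 to a gap after word 16.)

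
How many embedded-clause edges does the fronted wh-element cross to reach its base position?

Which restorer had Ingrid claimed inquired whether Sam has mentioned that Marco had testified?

"which restorer" is extracted from the subject of "inquired".
Boundaries crossed, outermost first: [Ø] — 1 in total.

1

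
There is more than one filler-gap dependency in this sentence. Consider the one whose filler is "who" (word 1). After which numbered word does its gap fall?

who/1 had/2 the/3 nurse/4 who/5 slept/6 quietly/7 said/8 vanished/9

8

The displaced element is "who" (word 1).
It is linked across 1 clause boundary (Ø).
It functions as the subject of "vanished", so the gap sits immediately after word 8 ("said").
Base order: The nurse who slept quietly had said that who vanished.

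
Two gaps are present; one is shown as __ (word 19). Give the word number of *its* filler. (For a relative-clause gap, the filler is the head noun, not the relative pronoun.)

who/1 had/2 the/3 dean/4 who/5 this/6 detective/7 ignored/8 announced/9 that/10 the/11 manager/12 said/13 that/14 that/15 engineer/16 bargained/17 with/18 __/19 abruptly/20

1

The marked gap is the object of the preposition "with" of "bargained".
Its filler is the fronted wh-phrase "who", at word 1.
(The other dependency links word 4 to a gap after word 8.)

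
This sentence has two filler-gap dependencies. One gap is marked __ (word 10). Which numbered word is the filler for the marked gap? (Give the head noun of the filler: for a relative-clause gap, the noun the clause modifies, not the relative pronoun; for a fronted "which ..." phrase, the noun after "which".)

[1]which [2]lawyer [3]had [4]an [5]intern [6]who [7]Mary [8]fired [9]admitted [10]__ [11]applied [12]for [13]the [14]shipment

2

The marked gap is the subject of "applied".
Its filler is the fronted wh-phrase "which lawyer", at word 2.
(The other dependency links word 5 to a gap after word 8.)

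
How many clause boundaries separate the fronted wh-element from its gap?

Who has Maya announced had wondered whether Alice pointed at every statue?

1

"who" is extracted from the subject of "wondered".
Boundaries crossed, outermost first: [Ø] — 1 in total.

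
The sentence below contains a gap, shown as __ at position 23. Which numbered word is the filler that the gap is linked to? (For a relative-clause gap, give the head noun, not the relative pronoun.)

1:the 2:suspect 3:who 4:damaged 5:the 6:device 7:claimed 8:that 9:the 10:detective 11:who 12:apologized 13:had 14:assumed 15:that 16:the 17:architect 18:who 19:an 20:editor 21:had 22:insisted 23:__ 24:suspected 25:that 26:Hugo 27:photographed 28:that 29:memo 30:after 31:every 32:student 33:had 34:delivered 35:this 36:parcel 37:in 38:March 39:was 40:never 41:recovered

17

The gap at 23 is the subject of "suspected", inside a relative clause.
The relative pronoun is "who" (word 18); it is bound by the head noun immediately before it.
Its filler is the head noun "architect", at word 17.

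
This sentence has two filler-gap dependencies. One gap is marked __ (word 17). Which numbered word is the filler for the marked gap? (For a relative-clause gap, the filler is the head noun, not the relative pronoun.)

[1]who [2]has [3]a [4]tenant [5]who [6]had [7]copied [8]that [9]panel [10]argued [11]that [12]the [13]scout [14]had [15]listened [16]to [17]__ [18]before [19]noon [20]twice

The marked gap is the object of the preposition "to" of "listened".
Its filler is the fronted wh-phrase "who", at word 1.
(The other dependency links word 4 to a gap after word 5.)

1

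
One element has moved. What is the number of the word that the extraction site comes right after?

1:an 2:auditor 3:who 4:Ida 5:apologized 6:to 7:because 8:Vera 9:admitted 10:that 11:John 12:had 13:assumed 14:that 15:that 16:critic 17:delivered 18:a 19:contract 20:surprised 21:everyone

6

The displaced element is "an auditor" (word 2).
It functions as the object of the preposition "to" of "apologized", so the gap sits immediately after word 6 ("to").
Base order: Ida apologized to an auditor because Vera admitted that John had assumed that that critic delivered a contract.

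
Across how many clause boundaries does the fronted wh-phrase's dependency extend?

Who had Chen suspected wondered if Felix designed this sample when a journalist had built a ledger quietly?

"who" is extracted from the subject of "wondered".
Boundaries crossed, outermost first: [Ø] — 1 in total.

1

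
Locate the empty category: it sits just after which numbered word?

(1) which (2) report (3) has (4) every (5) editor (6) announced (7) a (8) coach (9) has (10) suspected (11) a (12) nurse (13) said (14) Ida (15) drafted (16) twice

15

The displaced element is "which report" (word 2).
It is linked across 3 clause boundaries (Ø → Ø → Ø).
It functions as the direct object of "drafted", so the gap sits immediately after word 15 ("drafted").
Base order: Every editor has announced a coach has suspected a nurse said Ida drafted which report twice.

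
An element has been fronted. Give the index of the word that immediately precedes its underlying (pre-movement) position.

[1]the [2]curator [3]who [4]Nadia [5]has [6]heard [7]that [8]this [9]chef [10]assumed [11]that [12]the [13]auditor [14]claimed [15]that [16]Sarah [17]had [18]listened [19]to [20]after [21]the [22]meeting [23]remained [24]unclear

19

The displaced element is "the curator" (word 2).
It is linked across 3 clause boundaries (that → that → that).
It functions as the object of the preposition "to" of "listened", so the gap sits immediately after word 19 ("to").
Base order: Nadia has heard that this chef assumed that the auditor claimed that Sarah had listened to the curator after the meeting.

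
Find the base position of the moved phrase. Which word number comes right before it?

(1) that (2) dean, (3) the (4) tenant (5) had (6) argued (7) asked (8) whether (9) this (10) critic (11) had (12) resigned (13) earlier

6

The displaced element is "that dean" (word 2).
It is linked across 1 clause boundary (Ø).
It functions as the subject of "asked", so the gap sits immediately after word 6 ("argued").
Base order: The tenant had argued that that dean asked whether this critic had resigned earlier.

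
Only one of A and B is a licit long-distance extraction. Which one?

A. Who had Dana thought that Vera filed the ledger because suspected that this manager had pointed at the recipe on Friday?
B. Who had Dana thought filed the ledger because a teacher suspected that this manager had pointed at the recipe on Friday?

In A, the wh-phrase is extracted from inside an adjunct island (introduced by "because"), which blocks movement.
In B, the extraction path crosses only that-complement boundaries, which are transparent.
So B is grammatical.

B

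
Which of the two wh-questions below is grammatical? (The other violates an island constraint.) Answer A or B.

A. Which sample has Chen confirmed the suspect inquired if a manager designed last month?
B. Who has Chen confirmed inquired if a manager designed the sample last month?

B

In A, the wh-phrase is extracted from inside a wh-island (introduced by "if"), which blocks movement.
In B, the extraction path crosses only that-complement boundaries, which are transparent.
So B is grammatical.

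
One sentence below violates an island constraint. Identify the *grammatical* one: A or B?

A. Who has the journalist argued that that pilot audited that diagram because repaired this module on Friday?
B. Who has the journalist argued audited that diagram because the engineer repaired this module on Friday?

In A, the wh-phrase is extracted from inside an adjunct island (introduced by "because"), which blocks movement.
In B, the extraction path crosses only that-complement boundaries, which are transparent.
So B is grammatical.

B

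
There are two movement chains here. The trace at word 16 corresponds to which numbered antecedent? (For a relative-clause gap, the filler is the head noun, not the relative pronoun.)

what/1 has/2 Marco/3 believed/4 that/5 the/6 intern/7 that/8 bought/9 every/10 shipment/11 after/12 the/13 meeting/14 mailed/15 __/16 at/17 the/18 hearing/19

The marked gap is the direct object of "mailed".
Its filler is the fronted wh-phrase "what", at word 1.
(The other dependency links word 7 to a gap after word 8.)

1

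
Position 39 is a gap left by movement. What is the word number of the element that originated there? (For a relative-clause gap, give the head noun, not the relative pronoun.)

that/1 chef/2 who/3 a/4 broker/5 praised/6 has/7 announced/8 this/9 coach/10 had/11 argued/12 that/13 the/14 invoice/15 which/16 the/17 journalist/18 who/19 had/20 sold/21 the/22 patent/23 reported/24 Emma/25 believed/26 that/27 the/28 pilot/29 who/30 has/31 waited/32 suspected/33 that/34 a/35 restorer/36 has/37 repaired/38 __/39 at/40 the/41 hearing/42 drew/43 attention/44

The gap at 39 is the object of "repaired", inside a relative clause.
The relative pronoun is "which" (word 16); it is bound by the head noun immediately before it.
Its filler is the head noun "invoice", at word 15.

15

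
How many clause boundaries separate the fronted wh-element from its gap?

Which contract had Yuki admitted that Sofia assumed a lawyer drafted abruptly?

2

"which contract" is extracted from the object of "drafted".
Boundaries crossed, outermost first: [that], [Ø] — 2 in total.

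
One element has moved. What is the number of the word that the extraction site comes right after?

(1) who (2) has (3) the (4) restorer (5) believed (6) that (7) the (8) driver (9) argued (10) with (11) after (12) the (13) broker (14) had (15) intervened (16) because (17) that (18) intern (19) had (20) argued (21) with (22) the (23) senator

The displaced element is "who" (word 1).
It is linked across 1 clause boundary (that).
It functions as the object of the preposition "with" of "argued", so the gap sits immediately after word 10 ("with").
Base order: The restorer has believed that the driver argued with who after the broker had intervened because that intern had argued with the senator.

10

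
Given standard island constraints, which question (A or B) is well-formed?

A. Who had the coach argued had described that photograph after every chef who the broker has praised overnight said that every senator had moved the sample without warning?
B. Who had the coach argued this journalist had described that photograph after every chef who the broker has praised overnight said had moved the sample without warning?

In B, the wh-phrase is extracted from inside an adjunct island (introduced by "after"), which blocks movement.
In A, the extraction path crosses only that-complement boundaries, which are transparent.
So A is grammatical.

A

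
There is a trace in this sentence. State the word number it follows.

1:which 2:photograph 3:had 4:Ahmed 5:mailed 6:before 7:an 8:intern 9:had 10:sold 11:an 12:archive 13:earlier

The displaced element is "which photograph" (word 2).
It functions as the direct object of "mailed", so the gap sits immediately after word 5 ("mailed").
Base order: Ahmed had mailed which photograph before an intern had sold an archive earlier.

5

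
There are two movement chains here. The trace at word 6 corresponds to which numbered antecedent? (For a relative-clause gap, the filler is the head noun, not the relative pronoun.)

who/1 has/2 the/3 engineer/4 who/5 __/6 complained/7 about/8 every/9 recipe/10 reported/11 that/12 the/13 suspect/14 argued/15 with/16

The marked gap is inside the relative clause, the subject of "complained".
Its filler is the head noun "engineer" (via "who"), at word 4.
(The other dependency links word 1 to a gap after word 16.)

4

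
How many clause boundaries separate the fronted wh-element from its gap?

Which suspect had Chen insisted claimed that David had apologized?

1

"which suspect" is extracted from the subject of "claimed".
Boundaries crossed, outermost first: [Ø] — 1 in total.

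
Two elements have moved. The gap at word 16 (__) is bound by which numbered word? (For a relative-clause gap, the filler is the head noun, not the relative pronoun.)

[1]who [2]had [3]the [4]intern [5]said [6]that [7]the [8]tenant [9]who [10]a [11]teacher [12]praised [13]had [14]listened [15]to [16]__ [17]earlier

The marked gap is the object of the preposition "to" of "listened".
Its filler is the fronted wh-phrase "who", at word 1.
(The other dependency links word 8 to a gap after word 12.)

1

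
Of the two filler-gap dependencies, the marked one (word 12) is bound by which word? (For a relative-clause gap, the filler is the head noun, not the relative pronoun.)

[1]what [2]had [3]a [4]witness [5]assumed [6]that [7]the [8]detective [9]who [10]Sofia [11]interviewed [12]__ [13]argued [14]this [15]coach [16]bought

8

The marked gap is inside the relative clause, the direct object of "interviewed".
Its filler is the head noun "detective" (via "who"), at word 8.
(The other dependency links word 1 to a gap after word 16.)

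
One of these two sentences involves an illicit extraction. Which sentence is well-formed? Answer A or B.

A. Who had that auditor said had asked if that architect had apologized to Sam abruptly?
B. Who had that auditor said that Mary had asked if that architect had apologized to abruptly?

In B, the wh-phrase is extracted from inside a wh-island (introduced by "if"), which blocks movement.
In A, the extraction path crosses only that-complement boundaries, which are transparent.
So A is grammatical.

A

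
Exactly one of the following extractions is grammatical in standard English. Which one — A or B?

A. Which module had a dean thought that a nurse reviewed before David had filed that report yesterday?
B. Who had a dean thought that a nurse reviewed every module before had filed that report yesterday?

In B, the wh-phrase is extracted from inside an adjunct island (introduced by "before"), which blocks movement.
In A, the extraction path crosses only that-complement boundaries, which are transparent.
So A is grammatical.

A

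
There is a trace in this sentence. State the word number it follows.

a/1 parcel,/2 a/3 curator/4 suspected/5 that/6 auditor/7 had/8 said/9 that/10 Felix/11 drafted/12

12

The displaced element is "a parcel" (word 2).
It is linked across 2 clause boundaries (Ø → that).
It functions as the direct object of "drafted", so the gap sits immediately after word 12 ("drafted").
Base order: A curator suspected that auditor had said that Felix drafted a parcel.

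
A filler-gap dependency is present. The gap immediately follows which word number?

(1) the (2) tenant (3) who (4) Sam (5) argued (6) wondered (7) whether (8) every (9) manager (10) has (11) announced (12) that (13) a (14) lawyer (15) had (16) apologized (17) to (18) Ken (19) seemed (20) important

The displaced element is "the tenant" (word 2).
It is linked across 1 clause boundary (Ø).
It functions as the subject of "wondered", so the gap sits immediately after word 5 ("argued").
Base order: Sam argued the tenant wondered whether every manager has announced that a lawyer had apologized to Ken.

5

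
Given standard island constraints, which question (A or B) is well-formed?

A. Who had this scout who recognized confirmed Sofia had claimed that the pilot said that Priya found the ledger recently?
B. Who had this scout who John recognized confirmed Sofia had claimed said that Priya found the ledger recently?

B

In A, the wh-phrase is extracted from inside a complex-NP island (relative clause) (introduced by "who"), which blocks movement.
In B, the extraction path crosses only that-complement boundaries, which are transparent.
So B is grammatical.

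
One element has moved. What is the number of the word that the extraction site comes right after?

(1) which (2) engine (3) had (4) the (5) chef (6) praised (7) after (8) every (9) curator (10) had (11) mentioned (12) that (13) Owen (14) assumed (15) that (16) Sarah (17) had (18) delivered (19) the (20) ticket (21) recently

The displaced element is "which engine" (word 2).
It functions as the direct object of "praised", so the gap sits immediately after word 6 ("praised").
Base order: The chef had praised which engine after every curator had mentioned that Owen assumed that Sarah had delivered the ticket recently.

6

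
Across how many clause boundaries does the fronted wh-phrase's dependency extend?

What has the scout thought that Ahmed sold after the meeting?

"what" is extracted from the object of "sold".
Boundaries crossed, outermost first: [that] — 1 in total.

1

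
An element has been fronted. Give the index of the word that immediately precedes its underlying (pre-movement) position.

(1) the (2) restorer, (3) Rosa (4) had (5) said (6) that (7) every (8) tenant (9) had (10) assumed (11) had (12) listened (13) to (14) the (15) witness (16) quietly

10

The displaced element is "the restorer" (word 2).
It is linked across 2 clause boundaries (that → Ø).
It functions as the subject of "listened", so the gap sits immediately after word 10 ("assumed").
Base order: Rosa had said that every tenant had assumed the restorer had listened to the witness quietly.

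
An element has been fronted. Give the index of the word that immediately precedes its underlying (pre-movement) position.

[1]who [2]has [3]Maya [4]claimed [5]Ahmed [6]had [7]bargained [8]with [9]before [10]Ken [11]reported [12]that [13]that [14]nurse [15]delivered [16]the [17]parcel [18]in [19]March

The displaced element is "who" (word 1).
It is linked across 1 clause boundary (Ø).
It functions as the object of the preposition "with" of "bargained", so the gap sits immediately after word 8 ("with").
Base order: Maya has claimed Ahmed had bargained with who before Ken reported that that nurse delivered the parcel in March.

8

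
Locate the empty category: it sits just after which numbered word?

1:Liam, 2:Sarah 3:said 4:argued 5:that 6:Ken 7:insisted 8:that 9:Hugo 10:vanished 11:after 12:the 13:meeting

3

The displaced element is "Liam" (word 1).
It is linked across 1 clause boundary (Ø).
It functions as the subject of "argued", so the gap sits immediately after word 3 ("said").
Base order: Sarah said that Liam argued that Ken insisted that Hugo vanished after the meeting.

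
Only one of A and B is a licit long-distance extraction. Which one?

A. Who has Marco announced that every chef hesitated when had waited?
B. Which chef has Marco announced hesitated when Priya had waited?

B

In A, the wh-phrase is extracted from inside an adjunct island (introduced by "when"), which blocks movement.
In B, the extraction path crosses only that-complement boundaries, which are transparent.
So B is grammatical.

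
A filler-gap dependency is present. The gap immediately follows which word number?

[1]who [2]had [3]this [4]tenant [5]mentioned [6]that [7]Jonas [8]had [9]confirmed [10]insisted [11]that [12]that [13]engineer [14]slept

9

The displaced element is "who" (word 1).
It is linked across 2 clause boundaries (that → Ø).
It functions as the subject of "insisted", so the gap sits immediately after word 9 ("confirmed").
Base order: This tenant had mentioned that Jonas had confirmed who insisted that that engineer slept.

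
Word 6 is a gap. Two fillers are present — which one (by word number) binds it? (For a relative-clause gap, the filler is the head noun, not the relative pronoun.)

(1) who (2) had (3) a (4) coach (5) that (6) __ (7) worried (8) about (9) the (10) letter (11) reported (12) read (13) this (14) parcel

The marked gap is inside the relative clause, the subject of "worried".
Its filler is the head noun "coach" (via "that"), at word 4.
(The other dependency links word 1 to a gap after word 11.)

4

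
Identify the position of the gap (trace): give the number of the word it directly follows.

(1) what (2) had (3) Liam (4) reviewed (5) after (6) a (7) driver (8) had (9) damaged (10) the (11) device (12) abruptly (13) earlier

The displaced element is "what" (word 1).
It functions as the direct object of "reviewed", so the gap sits immediately after word 4 ("reviewed").
Base order: Liam had reviewed what after a driver had damaged the device abruptly earlier.

4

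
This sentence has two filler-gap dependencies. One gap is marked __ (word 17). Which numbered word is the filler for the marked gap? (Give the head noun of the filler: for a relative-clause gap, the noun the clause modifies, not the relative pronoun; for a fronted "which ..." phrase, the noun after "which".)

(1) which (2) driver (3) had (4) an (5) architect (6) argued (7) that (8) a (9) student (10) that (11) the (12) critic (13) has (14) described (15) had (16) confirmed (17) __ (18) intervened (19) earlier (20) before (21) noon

2

The marked gap is the subject of "intervened".
Its filler is the fronted wh-phrase "which driver", at word 2.
(The other dependency links word 9 to a gap after word 14.)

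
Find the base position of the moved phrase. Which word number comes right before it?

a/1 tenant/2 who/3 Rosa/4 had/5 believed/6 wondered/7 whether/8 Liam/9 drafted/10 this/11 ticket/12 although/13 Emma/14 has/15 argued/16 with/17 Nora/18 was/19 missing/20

6

The displaced element is "a tenant" (word 2).
It is linked across 1 clause boundary (Ø).
It functions as the subject of "wondered", so the gap sits immediately after word 6 ("believed").
Base order: Rosa had believed that a tenant wondered whether Liam drafted this ticket although Emma has argued with Nora.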